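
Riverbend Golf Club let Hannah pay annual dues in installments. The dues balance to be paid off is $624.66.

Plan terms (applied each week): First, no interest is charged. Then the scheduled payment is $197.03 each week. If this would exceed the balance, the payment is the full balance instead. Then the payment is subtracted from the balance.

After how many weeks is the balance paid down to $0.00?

Week 1: $624.66 − $197.03 → $427.63
Week 2: $427.63 − $197.03 → $230.60
Week 3: $230.60 − $197.03 → $33.57
Week 4: $33.57 − $33.57 → $0.00
Balance reaches $0.00 in week 4.

4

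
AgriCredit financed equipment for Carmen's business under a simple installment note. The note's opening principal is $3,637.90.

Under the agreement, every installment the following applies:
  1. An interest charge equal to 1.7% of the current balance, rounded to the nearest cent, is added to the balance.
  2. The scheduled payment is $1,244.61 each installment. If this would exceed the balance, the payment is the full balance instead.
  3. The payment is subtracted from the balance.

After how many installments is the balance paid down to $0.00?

Installment 1: opening $3,637.90; interest $61.84 → $3,699.74; payment $1,244.61; balance $2,455.13
Installment 2: opening $2,455.13; interest $41.74 → $2,496.87; payment $1,244.61; balance $1,252.26
Installment 3: opening $1,252.26; interest $21.29 → $1,273.55; payment $1,244.61; balance $28.94
Installment 4: opening $28.94; interest $0.49 → $29.43; payment $29.43; balance $0.00
Balance reaches $0.00 in installment 4.

4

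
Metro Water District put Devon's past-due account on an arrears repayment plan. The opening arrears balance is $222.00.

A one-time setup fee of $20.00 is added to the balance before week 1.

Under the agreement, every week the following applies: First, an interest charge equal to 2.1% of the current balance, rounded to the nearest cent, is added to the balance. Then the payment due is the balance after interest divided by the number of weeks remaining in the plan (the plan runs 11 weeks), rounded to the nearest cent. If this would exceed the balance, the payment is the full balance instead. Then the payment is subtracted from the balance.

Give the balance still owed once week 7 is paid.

Week 1: $242.00 +$5.08 interest = $247.08; pay $22.46 → $224.62
Week 2: $224.62 +$4.72 interest = $229.34; pay $22.93 → $206.41
Week 3: $206.41 +$4.33 interest = $210.74; pay $23.42 → $187.32
Week 4: $187.32 +$3.93 interest = $191.25; pay $23.91 → $167.34
Week 5: $167.34 +$3.51 interest = $170.85; pay $24.41 → $146.44
Week 6: $146.44 +$3.08 interest = $149.52; pay $24.92 → $124.60
Week 7: $124.60 +$2.62 interest = $127.22; pay $25.44 → $101.78

$101.78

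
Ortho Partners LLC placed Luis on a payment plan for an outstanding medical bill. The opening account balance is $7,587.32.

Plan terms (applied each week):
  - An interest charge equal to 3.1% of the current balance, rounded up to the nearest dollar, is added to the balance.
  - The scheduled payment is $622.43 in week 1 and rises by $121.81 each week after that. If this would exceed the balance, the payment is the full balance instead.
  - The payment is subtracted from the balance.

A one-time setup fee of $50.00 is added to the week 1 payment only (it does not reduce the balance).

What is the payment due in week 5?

$1,109.67

Week 1: opening $7,587.32; interest $236.00 → $7,823.32; payment $622.43 (+ $50.00 fee); balance $7,200.89
Week 2: opening $7,200.89; interest $224.00 → $7,424.89; payment $744.24; balance $6,680.65
Week 3: opening $6,680.65; interest $208.00 → $6,888.65; payment $866.05; balance $6,022.60
Week 4: opening $6,022.60; interest $187.00 → $6,209.60; payment $987.86; balance $5,221.74
Week 5: opening $5,221.74; interest $162.00 → $5,383.74; payment $1,109.67; balance $4,274.07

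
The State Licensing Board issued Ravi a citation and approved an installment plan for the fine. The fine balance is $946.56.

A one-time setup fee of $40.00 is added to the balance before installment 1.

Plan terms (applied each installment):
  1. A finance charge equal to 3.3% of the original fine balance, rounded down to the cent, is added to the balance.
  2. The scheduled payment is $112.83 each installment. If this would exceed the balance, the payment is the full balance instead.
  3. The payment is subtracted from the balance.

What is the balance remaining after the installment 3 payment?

$741.76

# | Opening | Interest | Payment | End bal
1 | $986.56 | $31.23 | $112.83 | $904.96
2 | $904.96 | $31.23 | $112.83 | $823.36
3 | $823.36 | $31.23 | $112.83 | $741.76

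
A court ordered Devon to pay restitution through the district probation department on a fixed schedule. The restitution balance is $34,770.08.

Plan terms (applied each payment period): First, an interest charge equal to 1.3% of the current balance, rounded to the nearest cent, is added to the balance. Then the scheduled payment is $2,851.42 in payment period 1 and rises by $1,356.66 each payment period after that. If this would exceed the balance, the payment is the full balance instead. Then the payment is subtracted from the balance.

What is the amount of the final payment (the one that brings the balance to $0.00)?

Payment period 1: opening $34,770.08; interest $452.01 → $35,222.09; payment $2,851.42; balance $32,370.67
Payment period 2: opening $32,370.67; interest $420.82 → $32,791.49; payment $4,208.08; balance $28,583.41
Payment period 3: opening $28,583.41; interest $371.58 → $28,954.99; payment $5,564.74; balance $23,390.25
Payment period 4: opening $23,390.25; interest $304.07 → $23,694.32; payment $6,921.40; balance $16,772.92
Payment period 5: opening $16,772.92; interest $218.05 → $16,990.97; payment $8,278.06; balance $8,712.91
Payment period 6: opening $8,712.91; interest $113.27 → $8,826.18; payment $8,826.18; balance $0.00

$8,826.18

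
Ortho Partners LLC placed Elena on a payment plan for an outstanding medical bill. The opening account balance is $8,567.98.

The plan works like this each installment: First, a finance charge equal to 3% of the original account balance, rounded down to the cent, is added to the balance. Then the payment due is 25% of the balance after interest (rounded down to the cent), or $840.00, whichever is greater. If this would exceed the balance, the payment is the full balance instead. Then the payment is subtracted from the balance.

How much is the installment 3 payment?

$1,353.47

Installment 1: $8,567.98 +$257.03 interest = $8,825.01; pay $2,206.25 → $6,618.76
Installment 2: $6,618.76 +$257.03 interest = $6,875.79; pay $1,718.94 → $5,156.85
Installment 3: $5,156.85 +$257.03 interest = $5,413.88; pay $1,353.47 → $4,060.41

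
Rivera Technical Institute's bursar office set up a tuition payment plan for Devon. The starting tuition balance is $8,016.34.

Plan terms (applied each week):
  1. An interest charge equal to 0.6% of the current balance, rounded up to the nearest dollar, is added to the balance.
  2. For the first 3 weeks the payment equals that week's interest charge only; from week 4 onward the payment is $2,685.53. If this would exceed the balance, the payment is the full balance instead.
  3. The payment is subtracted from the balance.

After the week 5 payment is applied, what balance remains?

$2,727.28

# | Opening | Interest | Payment | End bal
1 | $8,016.34 | $49.00 | $49.00 | $8,016.34
2 | $8,016.34 | $49.00 | $49.00 | $8,016.34
3 | $8,016.34 | $49.00 | $49.00 | $8,016.34
4 | $8,016.34 | $49.00 | $2,685.53 | $5,379.81
5 | $5,379.81 | $33.00 | $2,685.53 | $2,727.28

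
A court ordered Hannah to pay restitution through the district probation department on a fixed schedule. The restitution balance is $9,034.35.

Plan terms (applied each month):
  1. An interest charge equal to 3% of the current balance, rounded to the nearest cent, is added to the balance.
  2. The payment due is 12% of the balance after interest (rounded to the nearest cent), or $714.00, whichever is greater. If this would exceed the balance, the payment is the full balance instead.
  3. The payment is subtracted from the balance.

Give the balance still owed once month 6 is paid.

$4,978.91

# | Opening | Interest | Payment | End bal
1 | $9,034.35 | $271.03 | $1,116.65 | $8,188.73
2 | $8,188.73 | $245.66 | $1,012.13 | $7,422.26
3 | $7,422.26 | $222.67 | $917.39 | $6,727.54
4 | $6,727.54 | $201.83 | $831.52 | $6,097.85
5 | $6,097.85 | $182.94 | $753.69 | $5,527.10
6 | $5,527.10 | $165.81 | $714.00 | $4,978.91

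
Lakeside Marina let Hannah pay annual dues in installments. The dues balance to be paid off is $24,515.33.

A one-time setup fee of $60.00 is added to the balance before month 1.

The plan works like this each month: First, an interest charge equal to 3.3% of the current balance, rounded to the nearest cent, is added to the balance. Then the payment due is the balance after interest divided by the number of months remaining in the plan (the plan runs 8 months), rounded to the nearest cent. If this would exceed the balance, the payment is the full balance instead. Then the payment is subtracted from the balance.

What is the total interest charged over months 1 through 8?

$3,944.83

# | Opening | Interest | Payment | End bal
1 | $24,575.33 | $810.99 | $3,173.29 | $22,213.03
2 | $22,213.03 | $733.03 | $3,278.01 | $19,668.05
3 | $19,668.05 | $649.05 | $3,386.18 | $16,930.92
4 | $16,930.92 | $558.72 | $3,497.93 | $13,991.71
5 | $13,991.71 | $461.73 | $3,613.36 | $10,840.08
6 | $10,840.08 | $357.72 | $3,732.60 | $7,465.20
7 | $7,465.20 | $246.35 | $3,855.78 | $3,855.77
8 | $3,855.77 | $127.24 | $3,983.01 | $0.00
Total interest: $810.99 + $733.03 + $649.05 + $558.72 + $461.73 + $357.72 + $246.35 + $127.24 = $3,944.83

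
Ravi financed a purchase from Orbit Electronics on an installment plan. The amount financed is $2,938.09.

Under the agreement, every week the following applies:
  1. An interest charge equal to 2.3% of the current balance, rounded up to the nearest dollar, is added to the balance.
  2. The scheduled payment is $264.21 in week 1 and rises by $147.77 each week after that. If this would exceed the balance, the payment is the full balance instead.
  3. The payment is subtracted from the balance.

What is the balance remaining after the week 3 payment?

$1,890.15

# | Opening | Interest | Payment | End bal
1 | $2,938.09 | $68.00 | $264.21 | $2,741.88
2 | $2,741.88 | $64.00 | $411.98 | $2,393.90
3 | $2,393.90 | $56.00 | $559.75 | $1,890.15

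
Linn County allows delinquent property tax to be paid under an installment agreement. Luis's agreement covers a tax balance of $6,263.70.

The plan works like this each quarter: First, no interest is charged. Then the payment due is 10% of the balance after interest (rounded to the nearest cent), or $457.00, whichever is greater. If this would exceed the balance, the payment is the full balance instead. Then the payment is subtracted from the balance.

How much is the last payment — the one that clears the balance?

$453.24

Quarter 1: $6,263.70 − $626.37 → $5,637.33
Quarter 2: $5,637.33 − $563.73 → $5,073.60
Quarter 3: $5,073.60 − $507.36 → $4,566.24
Quarter 4: $4,566.24 − $457.00 → $4,109.24
Quarter 5: $4,109.24 − $457.00 → $3,652.24
Quarter 6: $3,652.24 − $457.00 → $3,195.24
Quarter 7: $3,195.24 − $457.00 → $2,738.24
Quarter 8: $2,738.24 − $457.00 → $2,281.24
Quarter 9: $2,281.24 − $457.00 → $1,824.24
Quarter 10: $1,824.24 − $457.00 → $1,367.24
Quarter 11: $1,367.24 − $457.00 → $910.24
Quarter 12: $910.24 − $457.00 → $453.24
Quarter 13: $453.24 − $453.24 → $0.00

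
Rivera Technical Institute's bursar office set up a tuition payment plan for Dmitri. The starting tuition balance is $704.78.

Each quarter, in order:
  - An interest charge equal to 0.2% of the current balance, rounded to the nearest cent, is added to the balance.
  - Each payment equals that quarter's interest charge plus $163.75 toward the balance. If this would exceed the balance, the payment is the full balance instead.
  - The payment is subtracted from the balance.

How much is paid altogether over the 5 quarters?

Quarter 1: opening $704.78; interest $1.41 → $706.19; payment $165.16; balance $541.03
Quarter 2: opening $541.03; interest $1.08 → $542.11; payment $164.83; balance $377.28
Quarter 3: opening $377.28; interest $0.75 → $378.03; payment $164.50; balance $213.53
Quarter 4: opening $213.53; interest $0.43 → $213.96; payment $164.18; balance $49.78
Quarter 5: opening $49.78; interest $0.10 → $49.88; payment $49.88; balance $0.00
Total paid: $708.55

$708.55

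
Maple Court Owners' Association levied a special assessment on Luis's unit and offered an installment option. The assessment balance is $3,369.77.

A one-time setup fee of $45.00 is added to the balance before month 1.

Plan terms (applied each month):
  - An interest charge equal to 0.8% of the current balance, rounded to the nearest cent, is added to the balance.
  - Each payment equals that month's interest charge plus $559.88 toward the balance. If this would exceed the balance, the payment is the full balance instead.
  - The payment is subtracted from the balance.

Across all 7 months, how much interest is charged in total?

$97.16

# | Opening | Interest | Payment | End bal
1 | $3,414.77 | $27.32 | $587.20 | $2,854.89
2 | $2,854.89 | $22.84 | $582.72 | $2,295.01
3 | $2,295.01 | $18.36 | $578.24 | $1,735.13
4 | $1,735.13 | $13.88 | $573.76 | $1,175.25
5 | $1,175.25 | $9.40 | $569.28 | $615.37
6 | $615.37 | $4.92 | $564.80 | $55.49
7 | $55.49 | $0.44 | $55.93 | $0.00
Total interest: $27.32 + $22.84 + $18.36 + $13.88 + $9.40 + $4.92 + $0.44 = $97.16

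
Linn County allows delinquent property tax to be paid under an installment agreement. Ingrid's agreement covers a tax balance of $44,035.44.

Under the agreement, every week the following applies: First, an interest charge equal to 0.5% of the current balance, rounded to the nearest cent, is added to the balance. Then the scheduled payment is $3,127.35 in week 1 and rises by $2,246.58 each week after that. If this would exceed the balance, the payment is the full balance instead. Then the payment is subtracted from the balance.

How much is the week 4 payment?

# | Opening | Interest | Payment | End bal
1 | $44,035.44 | $220.18 | $3,127.35 | $41,128.27
2 | $41,128.27 | $205.64 | $5,373.93 | $35,959.98
3 | $35,959.98 | $179.80 | $7,620.51 | $28,519.27
4 | $28,519.27 | $142.60 | $9,867.09 | $18,794.78

$9,867.09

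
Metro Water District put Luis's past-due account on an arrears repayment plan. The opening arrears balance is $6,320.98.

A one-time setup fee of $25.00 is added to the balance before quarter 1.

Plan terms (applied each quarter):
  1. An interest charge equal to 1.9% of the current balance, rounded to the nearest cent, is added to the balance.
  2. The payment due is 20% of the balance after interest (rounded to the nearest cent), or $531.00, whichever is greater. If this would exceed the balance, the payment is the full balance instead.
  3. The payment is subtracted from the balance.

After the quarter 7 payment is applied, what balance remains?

$1,300.20

Quarter 1: opening $6,345.98; interest $120.57 → $6,466.55; payment $1,293.31; balance $5,173.24
Quarter 2: opening $5,173.24; interest $98.29 → $5,271.53; payment $1,054.31; balance $4,217.22
Quarter 3: opening $4,217.22; interest $80.13 → $4,297.35; payment $859.47; balance $3,437.88
Quarter 4: opening $3,437.88; interest $65.32 → $3,503.20; payment $700.64; balance $2,802.56
Quarter 5: opening $2,802.56; interest $53.25 → $2,855.81; payment $571.16; balance $2,284.65
Quarter 6: opening $2,284.65; interest $43.41 → $2,328.06; payment $531.00; balance $1,797.06
Quarter 7: opening $1,797.06; interest $34.14 → $1,831.20; payment $531.00; balance $1,300.20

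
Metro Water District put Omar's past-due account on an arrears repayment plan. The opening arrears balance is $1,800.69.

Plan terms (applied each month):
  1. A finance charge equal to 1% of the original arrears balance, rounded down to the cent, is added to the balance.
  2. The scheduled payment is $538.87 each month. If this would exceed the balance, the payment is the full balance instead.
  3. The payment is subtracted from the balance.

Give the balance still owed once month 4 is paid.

$0.00

Month 1: opening $1,800.69; interest $18.00 → $1,818.69; payment $538.87; balance $1,279.82
Month 2: opening $1,279.82; interest $18.00 → $1,297.82; payment $538.87; balance $758.95
Month 3: opening $758.95; interest $18.00 → $776.95; payment $538.87; balance $238.08
Month 4: opening $238.08; interest $18.00 → $256.08; payment $256.08; balance $0.00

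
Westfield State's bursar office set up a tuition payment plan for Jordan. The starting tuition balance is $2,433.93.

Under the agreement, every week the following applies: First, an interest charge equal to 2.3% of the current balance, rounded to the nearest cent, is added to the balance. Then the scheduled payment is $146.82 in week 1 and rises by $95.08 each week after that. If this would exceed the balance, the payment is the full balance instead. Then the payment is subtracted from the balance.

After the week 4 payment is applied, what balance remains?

$1,478.57

Week 1: opening $2,433.93; interest $55.98 → $2,489.91; payment $146.82; balance $2,343.09
Week 2: opening $2,343.09; interest $53.89 → $2,396.98; payment $241.90; balance $2,155.08
Week 3: opening $2,155.08; interest $49.57 → $2,204.65; payment $336.98; balance $1,867.67
Week 4: opening $1,867.67; interest $42.96 → $1,910.63; payment $432.06; balance $1,478.57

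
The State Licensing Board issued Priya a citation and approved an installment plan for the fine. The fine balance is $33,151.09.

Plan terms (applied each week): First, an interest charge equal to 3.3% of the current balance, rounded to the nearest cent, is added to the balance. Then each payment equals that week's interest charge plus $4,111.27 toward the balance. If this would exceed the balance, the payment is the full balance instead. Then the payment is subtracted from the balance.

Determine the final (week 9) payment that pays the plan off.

$269.54

# | Opening | Interest | Payment | End bal
1 | $33,151.09 | $1,093.99 | $5,205.26 | $29,039.82
2 | $29,039.82 | $958.31 | $5,069.58 | $24,928.55
3 | $24,928.55 | $822.64 | $4,933.91 | $20,817.28
4 | $20,817.28 | $686.97 | $4,798.24 | $16,706.01
5 | $16,706.01 | $551.30 | $4,662.57 | $12,594.74
6 | $12,594.74 | $415.63 | $4,526.90 | $8,483.47
7 | $8,483.47 | $279.95 | $4,391.22 | $4,372.20
8 | $4,372.20 | $144.28 | $4,255.55 | $260.93
9 | $260.93 | $8.61 | $269.54 | $0.00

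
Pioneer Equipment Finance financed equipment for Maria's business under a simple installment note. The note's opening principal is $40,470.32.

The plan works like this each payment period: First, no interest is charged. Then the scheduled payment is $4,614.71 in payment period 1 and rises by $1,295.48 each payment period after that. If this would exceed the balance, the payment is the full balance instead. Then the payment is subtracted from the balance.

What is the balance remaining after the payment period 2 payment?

Payment period 1: $40,470.32 − $4,614.71 → $35,855.61
Payment period 2: $35,855.61 − $5,910.19 → $29,945.42

$29,945.42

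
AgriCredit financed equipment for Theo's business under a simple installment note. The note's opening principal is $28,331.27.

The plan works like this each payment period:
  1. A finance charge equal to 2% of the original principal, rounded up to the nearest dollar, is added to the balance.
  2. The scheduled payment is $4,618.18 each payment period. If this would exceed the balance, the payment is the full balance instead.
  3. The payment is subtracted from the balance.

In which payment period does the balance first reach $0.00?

Payment period 1: opening $28,331.27; interest $567.00 → $28,898.27; payment $4,618.18; balance $24,280.09
Payment period 2: opening $24,280.09; interest $567.00 → $24,847.09; payment $4,618.18; balance $20,228.91
Payment period 3: opening $20,228.91; interest $567.00 → $20,795.91; payment $4,618.18; balance $16,177.73
Payment period 4: opening $16,177.73; interest $567.00 → $16,744.73; payment $4,618.18; balance $12,126.55
Payment period 5: opening $12,126.55; interest $567.00 → $12,693.55; payment $4,618.18; balance $8,075.37
Payment period 6: opening $8,075.37; interest $567.00 → $8,642.37; payment $4,618.18; balance $4,024.19
Payment period 7: opening $4,024.19; interest $567.00 → $4,591.19; payment $4,591.19; balance $0.00
Balance reaches $0.00 in payment period 7.

7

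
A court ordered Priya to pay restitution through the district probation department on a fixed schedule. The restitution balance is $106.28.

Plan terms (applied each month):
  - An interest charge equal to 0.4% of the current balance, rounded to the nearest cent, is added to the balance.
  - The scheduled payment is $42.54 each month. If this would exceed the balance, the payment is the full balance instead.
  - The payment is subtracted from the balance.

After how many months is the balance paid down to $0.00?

3

Month 1: $106.28 +$0.43 interest = $106.71; pay $42.54 → $64.17
Month 2: $64.17 +$0.26 interest = $64.43; pay $42.54 → $21.89
Month 3: $21.89 +$0.09 interest = $21.98; pay $21.98 → $0.00
Balance reaches $0.00 in month 3.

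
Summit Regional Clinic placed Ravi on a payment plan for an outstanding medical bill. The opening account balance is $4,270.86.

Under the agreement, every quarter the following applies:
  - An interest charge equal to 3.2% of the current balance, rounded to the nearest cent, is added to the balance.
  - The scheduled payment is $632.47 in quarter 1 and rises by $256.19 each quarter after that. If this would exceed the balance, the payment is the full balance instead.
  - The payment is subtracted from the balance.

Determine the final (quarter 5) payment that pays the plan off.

$640.06

# | Opening | Interest | Payment | End bal
1 | $4,270.86 | $136.67 | $632.47 | $3,775.06
2 | $3,775.06 | $120.80 | $888.66 | $3,007.20
3 | $3,007.20 | $96.23 | $1,144.85 | $1,958.58
4 | $1,958.58 | $62.67 | $1,401.04 | $620.21
5 | $620.21 | $19.85 | $640.06 | $0.00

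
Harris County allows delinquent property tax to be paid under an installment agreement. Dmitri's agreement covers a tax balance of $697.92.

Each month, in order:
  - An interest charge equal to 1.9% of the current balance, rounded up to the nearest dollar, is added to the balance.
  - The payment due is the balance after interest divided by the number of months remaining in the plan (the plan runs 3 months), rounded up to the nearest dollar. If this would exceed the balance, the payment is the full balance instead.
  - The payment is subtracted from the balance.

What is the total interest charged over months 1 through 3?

# | Opening | Interest | Payment | End bal
1 | $697.92 | $14.00 | $238.00 | $473.92
2 | $473.92 | $10.00 | $242.00 | $241.92
3 | $241.92 | $5.00 | $246.92 | $0.00
Total interest: $14.00 + $10.00 + $5.00 = $29.00

$29.00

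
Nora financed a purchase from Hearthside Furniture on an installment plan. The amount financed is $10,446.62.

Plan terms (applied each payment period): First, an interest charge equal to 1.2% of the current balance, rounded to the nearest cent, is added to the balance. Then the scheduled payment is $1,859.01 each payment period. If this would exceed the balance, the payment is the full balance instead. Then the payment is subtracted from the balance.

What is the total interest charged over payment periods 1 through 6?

Payment period 1: $10,446.62 +$125.36 interest = $10,571.98; pay $1,859.01 → $8,712.97
Payment period 2: $8,712.97 +$104.56 interest = $8,817.53; pay $1,859.01 → $6,958.52
Payment period 3: $6,958.52 +$83.50 interest = $7,042.02; pay $1,859.01 → $5,183.01
Payment period 4: $5,183.01 +$62.20 interest = $5,245.21; pay $1,859.01 → $3,386.20
Payment period 5: $3,386.20 +$40.63 interest = $3,426.83; pay $1,859.01 → $1,567.82
Payment period 6: $1,567.82 +$18.81 interest = $1,586.63; pay $1,586.63 → $0.00
Total interest: $125.36 + $104.56 + $83.50 + $62.20 + $40.63 + $18.81 = $435.06

$435.06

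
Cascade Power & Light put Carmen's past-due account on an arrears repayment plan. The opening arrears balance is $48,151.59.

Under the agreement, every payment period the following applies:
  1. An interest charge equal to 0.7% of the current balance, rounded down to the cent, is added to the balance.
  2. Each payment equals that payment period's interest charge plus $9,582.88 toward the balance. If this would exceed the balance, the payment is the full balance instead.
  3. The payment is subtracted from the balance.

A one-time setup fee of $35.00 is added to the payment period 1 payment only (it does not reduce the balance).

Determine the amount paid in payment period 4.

# | Opening | Interest | Payment | Fee | End bal
1 | $48,151.59 | $337.06 | $9,919.94 | $35.00 | $38,568.71
2 | $38,568.71 | $269.98 | $9,852.86 | — | $28,985.83
3 | $28,985.83 | $202.90 | $9,785.78 | — | $19,402.95
4 | $19,402.95 | $135.82 | $9,718.70 | — | $9,820.07

$9,718.70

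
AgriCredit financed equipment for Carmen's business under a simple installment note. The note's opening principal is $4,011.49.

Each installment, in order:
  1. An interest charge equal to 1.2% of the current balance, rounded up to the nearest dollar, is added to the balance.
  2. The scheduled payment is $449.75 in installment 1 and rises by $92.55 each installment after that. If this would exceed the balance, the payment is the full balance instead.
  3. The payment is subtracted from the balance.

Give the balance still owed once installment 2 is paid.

# | Opening | Interest | Payment | End bal
1 | $4,011.49 | $49.00 | $449.75 | $3,610.74
2 | $3,610.74 | $44.00 | $542.30 | $3,112.44

$3,112.44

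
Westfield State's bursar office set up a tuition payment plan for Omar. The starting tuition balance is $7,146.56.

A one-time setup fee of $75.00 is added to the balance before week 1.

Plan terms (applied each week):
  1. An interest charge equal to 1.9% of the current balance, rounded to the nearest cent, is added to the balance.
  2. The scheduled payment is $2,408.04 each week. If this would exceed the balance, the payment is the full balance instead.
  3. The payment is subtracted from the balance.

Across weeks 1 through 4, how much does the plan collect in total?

$7,508.23

Week 1: opening $7,221.56; interest $137.21 → $7,358.77; payment $2,408.04; balance $4,950.73
Week 2: opening $4,950.73; interest $94.06 → $5,044.79; payment $2,408.04; balance $2,636.75
Week 3: opening $2,636.75; interest $50.10 → $2,686.85; payment $2,408.04; balance $278.81
Week 4: opening $278.81; interest $5.30 → $284.11; payment $284.11; balance $0.00
Total paid: $7,508.23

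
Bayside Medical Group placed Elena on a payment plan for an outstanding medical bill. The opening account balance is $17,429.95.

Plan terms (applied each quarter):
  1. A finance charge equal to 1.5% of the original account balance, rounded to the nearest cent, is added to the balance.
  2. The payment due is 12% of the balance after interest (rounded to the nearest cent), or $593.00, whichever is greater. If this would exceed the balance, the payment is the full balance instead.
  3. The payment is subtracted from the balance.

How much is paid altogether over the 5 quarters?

$8,633.38

Quarter 1: opening $17,429.95; interest $261.45 → $17,691.40; payment $2,122.97; balance $15,568.43
Quarter 2: opening $15,568.43; interest $261.45 → $15,829.88; payment $1,899.59; balance $13,930.29
Quarter 3: opening $13,930.29; interest $261.45 → $14,191.74; payment $1,703.01; balance $12,488.73
Quarter 4: opening $12,488.73; interest $261.45 → $12,750.18; payment $1,530.02; balance $11,220.16
Quarter 5: opening $11,220.16; interest $261.45 → $11,481.61; payment $1,377.79; balance $10,103.82
Total paid: $8,633.38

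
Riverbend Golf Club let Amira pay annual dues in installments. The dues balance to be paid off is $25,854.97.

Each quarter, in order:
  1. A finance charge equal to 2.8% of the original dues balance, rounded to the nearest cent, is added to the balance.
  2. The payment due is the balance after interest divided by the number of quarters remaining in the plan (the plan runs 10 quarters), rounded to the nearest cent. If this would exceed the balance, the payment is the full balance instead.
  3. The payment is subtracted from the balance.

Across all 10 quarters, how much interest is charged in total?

$7,239.40

# | Opening | Interest | Payment | End bal
1 | $25,854.97 | $723.94 | $2,657.89 | $23,921.02
2 | $23,921.02 | $723.94 | $2,738.33 | $21,906.63
3 | $21,906.63 | $723.94 | $2,828.82 | $19,801.75
4 | $19,801.75 | $723.94 | $2,932.24 | $17,593.45
5 | $17,593.45 | $723.94 | $3,052.90 | $15,264.49
6 | $15,264.49 | $723.94 | $3,197.69 | $12,790.74
7 | $12,790.74 | $723.94 | $3,378.67 | $10,136.01
8 | $10,136.01 | $723.94 | $3,619.98 | $7,239.97
9 | $7,239.97 | $723.94 | $3,981.96 | $3,981.95
10 | $3,981.95 | $723.94 | $4,705.89 | $0.00
Total interest: $723.94 + $723.94 + $723.94 + $723.94 + $723.94 + $723.94 + $723.94 + $723.94 + $723.94 + $723.94 = $7,239.40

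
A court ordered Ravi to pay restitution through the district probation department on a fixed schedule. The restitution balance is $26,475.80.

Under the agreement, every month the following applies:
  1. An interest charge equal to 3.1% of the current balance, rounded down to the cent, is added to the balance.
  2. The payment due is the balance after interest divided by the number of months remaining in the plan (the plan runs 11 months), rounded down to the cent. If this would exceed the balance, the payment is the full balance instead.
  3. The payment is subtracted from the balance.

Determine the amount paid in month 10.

# | Opening | Interest | Payment | End bal
1 | $26,475.80 | $820.74 | $2,481.50 | $24,815.04
2 | $24,815.04 | $769.26 | $2,558.43 | $23,025.87
3 | $23,025.87 | $713.80 | $2,637.74 | $21,101.93
4 | $21,101.93 | $654.15 | $2,719.51 | $19,036.57
5 | $19,036.57 | $590.13 | $2,803.81 | $16,822.89
6 | $16,822.89 | $521.50 | $2,890.73 | $14,453.66
7 | $14,453.66 | $448.06 | $2,980.34 | $11,921.38
8 | $11,921.38 | $369.56 | $3,072.73 | $9,218.21
9 | $9,218.21 | $285.76 | $3,167.99 | $6,335.98
10 | $6,335.98 | $196.41 | $3,266.19 | $3,266.20

$3,266.19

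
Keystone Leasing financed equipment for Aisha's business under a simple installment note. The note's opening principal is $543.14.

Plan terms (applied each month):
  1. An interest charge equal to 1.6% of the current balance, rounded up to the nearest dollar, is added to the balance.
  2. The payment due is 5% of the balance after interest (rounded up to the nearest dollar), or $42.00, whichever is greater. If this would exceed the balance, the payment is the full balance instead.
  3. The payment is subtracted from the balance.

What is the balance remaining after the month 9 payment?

$228.14

# | Opening | Interest | Payment | End bal
1 | $543.14 | $9.00 | $42.00 | $510.14
2 | $510.14 | $9.00 | $42.00 | $477.14
3 | $477.14 | $8.00 | $42.00 | $443.14
4 | $443.14 | $8.00 | $42.00 | $409.14
5 | $409.14 | $7.00 | $42.00 | $374.14
6 | $374.14 | $6.00 | $42.00 | $338.14
7 | $338.14 | $6.00 | $42.00 | $302.14
8 | $302.14 | $5.00 | $42.00 | $265.14
9 | $265.14 | $5.00 | $42.00 | $228.14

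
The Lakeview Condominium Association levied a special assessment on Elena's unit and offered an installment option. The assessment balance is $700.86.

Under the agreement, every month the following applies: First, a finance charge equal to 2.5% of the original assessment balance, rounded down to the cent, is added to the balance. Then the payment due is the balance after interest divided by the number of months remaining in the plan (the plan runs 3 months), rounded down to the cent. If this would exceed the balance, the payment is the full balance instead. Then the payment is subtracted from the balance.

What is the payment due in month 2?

$248.22

Month 1: $700.86 +$17.52 interest = $718.38; pay $239.46 → $478.92
Month 2: $478.92 +$17.52 interest = $496.44; pay $248.22 → $248.22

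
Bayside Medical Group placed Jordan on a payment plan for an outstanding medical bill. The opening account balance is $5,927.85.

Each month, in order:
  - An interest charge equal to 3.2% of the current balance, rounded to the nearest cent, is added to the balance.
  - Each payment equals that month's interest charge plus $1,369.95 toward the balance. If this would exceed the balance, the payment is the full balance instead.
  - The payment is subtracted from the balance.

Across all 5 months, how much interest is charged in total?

$510.07

Month 1: opening $5,927.85; interest $189.69 → $6,117.54; payment $1,559.64; balance $4,557.90
Month 2: opening $4,557.90; interest $145.85 → $4,703.75; payment $1,515.80; balance $3,187.95
Month 3: opening $3,187.95; interest $102.01 → $3,289.96; payment $1,471.96; balance $1,818.00
Month 4: opening $1,818.00; interest $58.18 → $1,876.18; payment $1,428.13; balance $448.05
Month 5: opening $448.05; interest $14.34 → $462.39; payment $462.39; balance $0.00
Total interest: $189.69 + $145.85 + $102.01 + $58.18 + $14.34 = $510.07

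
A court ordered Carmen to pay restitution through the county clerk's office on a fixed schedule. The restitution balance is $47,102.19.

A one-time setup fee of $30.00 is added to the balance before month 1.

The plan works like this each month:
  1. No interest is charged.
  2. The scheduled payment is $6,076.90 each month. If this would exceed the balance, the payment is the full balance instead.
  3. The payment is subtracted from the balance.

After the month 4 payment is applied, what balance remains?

Month 1: opening $47,132.19; payment $6,076.90; balance $41,055.29
Month 2: opening $41,055.29; payment $6,076.90; balance $34,978.39
Month 3: opening $34,978.39; payment $6,076.90; balance $28,901.49
Month 4: opening $28,901.49; payment $6,076.90; balance $22,824.59

$22,824.59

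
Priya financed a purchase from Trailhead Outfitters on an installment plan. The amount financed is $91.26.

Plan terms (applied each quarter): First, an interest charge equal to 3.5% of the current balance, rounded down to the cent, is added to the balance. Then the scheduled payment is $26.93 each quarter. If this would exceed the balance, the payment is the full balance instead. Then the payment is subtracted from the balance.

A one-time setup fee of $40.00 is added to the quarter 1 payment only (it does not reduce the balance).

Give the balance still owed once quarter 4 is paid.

Quarter 1: $91.26 +$3.19 interest = $94.45; pay $26.93 (+ $40.00 fee) → $67.52
Quarter 2: $67.52 +$2.36 interest = $69.88; pay $26.93 → $42.95
Quarter 3: $42.95 +$1.50 interest = $44.45; pay $26.93 → $17.52
Quarter 4: $17.52 +$0.61 interest = $18.13; pay $18.13 → $0.00

$0.00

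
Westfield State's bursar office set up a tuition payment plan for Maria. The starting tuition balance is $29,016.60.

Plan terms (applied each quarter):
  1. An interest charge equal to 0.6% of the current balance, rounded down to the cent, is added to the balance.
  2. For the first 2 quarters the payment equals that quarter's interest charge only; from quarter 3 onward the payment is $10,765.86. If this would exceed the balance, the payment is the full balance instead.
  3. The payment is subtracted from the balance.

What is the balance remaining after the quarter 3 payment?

# | Opening | Interest | Payment | End bal
1 | $29,016.60 | $174.09 | $174.09 | $29,016.60
2 | $29,016.60 | $174.09 | $174.09 | $29,016.60
3 | $29,016.60 | $174.09 | $10,765.86 | $18,424.83

$18,424.83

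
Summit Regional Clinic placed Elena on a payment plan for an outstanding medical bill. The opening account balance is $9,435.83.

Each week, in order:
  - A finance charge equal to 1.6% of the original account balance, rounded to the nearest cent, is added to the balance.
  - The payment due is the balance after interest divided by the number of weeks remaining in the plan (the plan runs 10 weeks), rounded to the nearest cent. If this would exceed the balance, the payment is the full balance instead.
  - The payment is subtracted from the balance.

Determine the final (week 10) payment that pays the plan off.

$1,385.77

Week 1: opening $9,435.83; interest $150.97 → $9,586.80; payment $958.68; balance $8,628.12
Week 2: opening $8,628.12; interest $150.97 → $8,779.09; payment $975.45; balance $7,803.64
Week 3: opening $7,803.64; interest $150.97 → $7,954.61; payment $994.33; balance $6,960.28
Week 4: opening $6,960.28; interest $150.97 → $7,111.25; payment $1,015.89; balance $6,095.36
Week 5: opening $6,095.36; interest $150.97 → $6,246.33; payment $1,041.06; balance $5,205.27
Week 6: opening $5,205.27; interest $150.97 → $5,356.24; payment $1,071.25; balance $4,284.99
Week 7: opening $4,284.99; interest $150.97 → $4,435.96; payment $1,108.99; balance $3,326.97
Week 8: opening $3,326.97; interest $150.97 → $3,477.94; payment $1,159.31; balance $2,318.63
Week 9: opening $2,318.63; interest $150.97 → $2,469.60; payment $1,234.80; balance $1,234.80
Week 10: opening $1,234.80; interest $150.97 → $1,385.77; payment $1,385.77; balance $0.00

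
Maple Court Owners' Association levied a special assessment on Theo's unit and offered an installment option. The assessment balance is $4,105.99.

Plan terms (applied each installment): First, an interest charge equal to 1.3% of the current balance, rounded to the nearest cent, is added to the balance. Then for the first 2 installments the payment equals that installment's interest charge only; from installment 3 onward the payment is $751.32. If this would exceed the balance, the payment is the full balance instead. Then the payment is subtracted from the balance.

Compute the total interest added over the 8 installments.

$288.54

Installment 1: opening $4,105.99; interest $53.38 → $4,159.37; payment $53.38; balance $4,105.99
Installment 2: opening $4,105.99; interest $53.38 → $4,159.37; payment $53.38; balance $4,105.99
Installment 3: opening $4,105.99; interest $53.38 → $4,159.37; payment $751.32; balance $3,408.05
Installment 4: opening $3,408.05; interest $44.30 → $3,452.35; payment $751.32; balance $2,701.03
Installment 5: opening $2,701.03; interest $35.11 → $2,736.14; payment $751.32; balance $1,984.82
Installment 6: opening $1,984.82; interest $25.80 → $2,010.62; payment $751.32; balance $1,259.30
Installment 7: opening $1,259.30; interest $16.37 → $1,275.67; payment $751.32; balance $524.35
Installment 8: opening $524.35; interest $6.82 → $531.17; payment $531.17; balance $0.00
Total interest: $53.38 + $53.38 + $53.38 + $44.30 + $35.11 + $25.80 + $16.37 + $6.82 = $288.54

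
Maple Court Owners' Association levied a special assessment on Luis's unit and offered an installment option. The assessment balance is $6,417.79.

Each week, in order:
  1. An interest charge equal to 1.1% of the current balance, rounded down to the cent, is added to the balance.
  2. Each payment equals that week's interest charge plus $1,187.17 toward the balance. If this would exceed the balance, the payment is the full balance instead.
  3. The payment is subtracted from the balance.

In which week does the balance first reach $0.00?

6

Week 1: opening $6,417.79; interest $70.59 → $6,488.38; payment $1,257.76; balance $5,230.62
Week 2: opening $5,230.62; interest $57.53 → $5,288.15; payment $1,244.70; balance $4,043.45
Week 3: opening $4,043.45; interest $44.47 → $4,087.92; payment $1,231.64; balance $2,856.28
Week 4: opening $2,856.28; interest $31.41 → $2,887.69; payment $1,218.58; balance $1,669.11
Week 5: opening $1,669.11; interest $18.36 → $1,687.47; payment $1,205.53; balance $481.94
Week 6: opening $481.94; interest $5.30 → $487.24; payment $487.24; balance $0.00
Balance reaches $0.00 in week 6.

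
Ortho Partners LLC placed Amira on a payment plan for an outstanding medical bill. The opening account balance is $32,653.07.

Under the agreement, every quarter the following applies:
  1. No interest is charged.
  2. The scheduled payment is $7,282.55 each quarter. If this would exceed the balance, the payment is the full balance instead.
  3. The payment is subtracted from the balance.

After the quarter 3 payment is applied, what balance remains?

$10,805.42

Quarter 1: $32,653.07 − $7,282.55 → $25,370.52
Quarter 2: $25,370.52 − $7,282.55 → $18,087.97
Quarter 3: $18,087.97 − $7,282.55 → $10,805.42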